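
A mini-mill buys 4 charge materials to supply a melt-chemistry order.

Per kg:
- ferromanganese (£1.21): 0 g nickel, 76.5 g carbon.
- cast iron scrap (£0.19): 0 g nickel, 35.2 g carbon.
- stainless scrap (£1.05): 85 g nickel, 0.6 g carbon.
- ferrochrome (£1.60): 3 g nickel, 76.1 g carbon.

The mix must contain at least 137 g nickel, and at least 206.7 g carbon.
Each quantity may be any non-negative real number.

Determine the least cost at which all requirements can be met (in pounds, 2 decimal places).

Set it up as a linear program. Let x1 = kg of ferromanganese, x2 = kg of cast iron scrap, x3 = kg of stainless scrap, x4 = kg of ferrochrome.
Minimise 1.21x1 + 0.19x2 + 1.05x3 + 1.6x4 s.t.:
  85x3 + 3x4 ≥ 137   (nickel)
  76.5x1 + 35.2x2 + 0.6x3 + 76.1x4 ≥ 206.7   (carbon)
  x1, x2, x3, x4 ≥ 0.
The minimum-cost mix takes nothing from ferromanganese, ferrochrome — only cast iron scrap, stainless scrap. There the nickel and carbon constraints are tight.
Optimal quantities: cast iron scrap = 5.845 kg, stainless scrap = 1.612 kg.
Cost = 0.19·5.845 + 1.05·1.612 = 2.8032.

£2.80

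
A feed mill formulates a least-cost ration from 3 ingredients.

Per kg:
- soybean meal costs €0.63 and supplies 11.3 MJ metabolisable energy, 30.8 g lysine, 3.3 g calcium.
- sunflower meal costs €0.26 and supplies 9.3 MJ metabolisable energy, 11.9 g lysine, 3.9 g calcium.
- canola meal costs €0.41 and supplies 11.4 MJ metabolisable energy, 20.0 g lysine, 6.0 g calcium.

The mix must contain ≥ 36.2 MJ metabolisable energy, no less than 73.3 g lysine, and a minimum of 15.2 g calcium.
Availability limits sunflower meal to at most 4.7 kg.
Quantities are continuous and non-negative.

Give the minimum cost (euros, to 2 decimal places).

€1.50

Let x1 = kg of soybean meal, x2 = kg of sunflower meal, x3 = kg of canola meal.
Minimize 0.63x1 + 0.26x2 + 0.41x3 with:
  11.3x1 + 9.3x2 + 11.4x3 ≥ 36.2   (metabolisable energy)
  30.8x1 + 11.9x2 + 20x3 ≥ 73.3   (lysine)
  3.3x1 + 3.9x2 + 6x3 ≥ 15.2   (calcium)
  x2 ≤ 4.7
  x1, x2, x3 ≥ 0.
The minimum-cost mix takes nothing from sunflower meal — only soybean meal, canola meal. The metabolisable energy and lysine requirements are met with equality.
That vertex is x1 = 0.8921, x3 = 2.291.
Objective = 0.63·0.8921 + 0.41·2.291 = 1.5013.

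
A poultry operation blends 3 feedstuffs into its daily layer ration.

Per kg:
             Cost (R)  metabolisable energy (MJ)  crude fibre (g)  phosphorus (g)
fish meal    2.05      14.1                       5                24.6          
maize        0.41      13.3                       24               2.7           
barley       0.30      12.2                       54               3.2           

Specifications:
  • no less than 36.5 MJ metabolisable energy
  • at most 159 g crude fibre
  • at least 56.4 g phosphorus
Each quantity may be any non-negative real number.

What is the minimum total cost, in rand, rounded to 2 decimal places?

R4.71

Let x1 = kg of fish meal, x2 = kg of maize, x3 = kg of barley.
Minimize 2.05x1 + 0.41x2 + 0.3x3 with:
  14.1x1 + 13.3x2 + 12.2x3 ≥ 36.5   (metabolisable energy)
  5x1 + 24x2 + 54x3 ≤ 159   (crude fibre)
  24.6x1 + 2.7x2 + 3.2x3 ≥ 56.4   (phosphorus)
  x1, x2, x3 ≥ 0.
The optimal basis is {fish meal, barley}; maize drops out. The metabolisable energy and phosphorus requirements are met with equality.
So fish meal = 2.24 kg, barley = 0.4026 kg.
Total cost: 2.05·2.24 + 0.3·0.4026 = 4.7128.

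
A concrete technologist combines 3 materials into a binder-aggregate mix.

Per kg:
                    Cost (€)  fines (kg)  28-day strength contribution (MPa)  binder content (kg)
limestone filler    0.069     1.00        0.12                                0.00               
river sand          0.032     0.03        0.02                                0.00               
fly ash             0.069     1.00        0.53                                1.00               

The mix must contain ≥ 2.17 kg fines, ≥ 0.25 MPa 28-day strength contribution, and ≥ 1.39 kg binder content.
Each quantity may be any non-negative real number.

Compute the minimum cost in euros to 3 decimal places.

€0.150

Let x1 = kg of limestone filler, x2 = kg of river sand, x3 = kg of fly ash.
Minimise 0.069x1 + 0.032x2 + 0.069x3 subject to:
  1x1 + 0.03x2 + 1x3 ≥ 2.17   (fines)
  0.12x1 + 0.02x2 + 0.53x3 ≥ 0.25   (28-day strength contribution)
  1x3 ≥ 1.39   (binder content)
  x1, x2, x3 ≥ 0.
At the optimum only limestone filler, fly ash are positive (river sand = 0). There the fines and binder content constraints are tight.
So limestone filler = 0.78 kg, fly ash = 1.39 kg.
Cost = 0.069·0.78 + 0.069·1.39 = 0.14973.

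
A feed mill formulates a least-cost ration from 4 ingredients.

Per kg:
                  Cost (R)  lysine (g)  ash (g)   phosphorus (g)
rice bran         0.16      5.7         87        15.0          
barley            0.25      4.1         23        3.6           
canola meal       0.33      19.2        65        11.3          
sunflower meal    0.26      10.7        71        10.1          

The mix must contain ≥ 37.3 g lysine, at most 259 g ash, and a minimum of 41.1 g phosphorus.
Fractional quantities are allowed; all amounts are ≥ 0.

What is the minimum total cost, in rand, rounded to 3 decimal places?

R0.743

Let x1 = kg of rice bran, x2 = kg of barley, x3 = kg of canola meal, x4 = kg of sunflower meal.
Minimise 0.16x1 + 0.25x2 + 0.33x3 + 0.26x4 subject to:
  5.7x1 + 4.1x2 + 19.2x3 + 10.7x4 ≥ 37.3   (lysine)
  87x1 + 23x2 + 65x3 + 71x4 ≤ 259   (ash)
  15x1 + 3.6x2 + 11.3x3 + 10.1x4 ≥ 41.1   (phosphorus)
  x1, x2, x3, x4 ≥ 0.
The cheapest feasible vertex uses only rice bran, canola meal; barley, sunflower meal are not used. The lysine and phosphorus requirements are met with equality.
So rice bran = 1.644 kg, canola meal = 1.455 kg.
Objective = 0.16·1.644 + 0.33·1.455 = 0.74319.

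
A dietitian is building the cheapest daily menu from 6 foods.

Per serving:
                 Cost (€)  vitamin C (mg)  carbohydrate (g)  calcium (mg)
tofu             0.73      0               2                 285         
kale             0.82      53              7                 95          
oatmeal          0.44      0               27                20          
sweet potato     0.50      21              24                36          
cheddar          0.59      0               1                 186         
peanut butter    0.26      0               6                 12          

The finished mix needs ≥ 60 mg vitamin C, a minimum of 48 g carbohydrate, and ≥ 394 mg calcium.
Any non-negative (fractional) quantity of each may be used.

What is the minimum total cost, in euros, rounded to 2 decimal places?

€1.98

Treat it as an LP. Let x1 = servings of tofu, x2 = servings of kale, x3 = servings of oatmeal, x4 = servings of sweet potato, x5 = servings of cheddar, x6 = servings of peanut butter.
Minimize 0.73x1 + 0.82x2 + 0.44x3 + 0.5x4 + 0.59x5 + 0.26x6 subject to:
  53x2 + 21x4 ≥ 60   (vitamin C)
  2x1 + 7x2 + 27x3 + 24x4 + 1x5 + 6x6 ≥ 48   (carbohydrate)
  285x1 + 95x2 + 20x3 + 36x4 + 186x5 + 12x6 ≥ 394   (calcium)
  x1, x2, x3, x4, x5, x6 ≥ 0.
The cheapest feasible vertex uses only tofu, kale, sweet potato; oatmeal, cheddar, peanut butter are not used. Binding constraints: vitamin C, carbohydrate, calcium.
Solving gives x1 = 1.015, x2 = 0.4219, x4 = 1.792.
Objective = 0.73·1.015 + 0.82·0.4219 + 0.5·1.792 = 1.9829.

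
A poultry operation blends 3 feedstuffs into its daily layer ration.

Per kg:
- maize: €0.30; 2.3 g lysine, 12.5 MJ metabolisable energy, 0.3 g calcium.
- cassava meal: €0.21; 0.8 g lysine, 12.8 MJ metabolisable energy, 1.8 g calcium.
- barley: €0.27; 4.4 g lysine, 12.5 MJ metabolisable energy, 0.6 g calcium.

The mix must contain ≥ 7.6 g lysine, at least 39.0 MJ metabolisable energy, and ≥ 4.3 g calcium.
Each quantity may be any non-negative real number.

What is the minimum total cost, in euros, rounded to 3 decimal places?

Treat it as an LP. Let x1 = kg of maize, x2 = kg of cassava meal, x3 = kg of barley.
min 0.3x1 + 0.21x2 + 0.27x3 with:
  2.3x1 + 0.8x2 + 4.4x3 ≥ 7.6   (lysine)
  12.5x1 + 12.8x2 + 12.5x3 ≥ 39   (metabolisable energy)
  0.3x1 + 1.8x2 + 0.6x3 ≥ 4.3   (calcium)
  x1, x2, x3 ≥ 0.
The minimum-cost mix takes nothing from maize — only cassava meal, barley. There the lysine and calcium constraints are tight.
So cassava meal = 1.93 kg, barley = 1.376 kg.
Total cost: 0.21·1.93 + 0.27·1.376 = 0.77682.

€0.777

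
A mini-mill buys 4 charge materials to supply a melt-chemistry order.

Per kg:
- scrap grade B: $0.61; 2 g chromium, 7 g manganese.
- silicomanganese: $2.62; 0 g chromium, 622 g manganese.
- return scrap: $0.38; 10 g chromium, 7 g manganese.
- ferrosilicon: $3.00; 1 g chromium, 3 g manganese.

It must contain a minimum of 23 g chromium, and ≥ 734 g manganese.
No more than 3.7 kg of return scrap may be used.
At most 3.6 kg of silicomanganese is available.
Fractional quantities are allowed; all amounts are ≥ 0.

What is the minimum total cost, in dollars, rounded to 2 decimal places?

$3.90

Let x1 = kg of scrap grade B, x2 = kg of silicomanganese, x3 = kg of return scrap, x4 = kg of ferrosilicon.
Minimise 0.61x1 + 2.62x2 + 0.38x3 + 3x4 s.t.:
  2x1 + 10x3 + 1x4 ≥ 23   (chromium)
  7x1 + 622x2 + 7x3 + 3x4 ≥ 734   (manganese)
  x3 ≤ 3.7
  x2 ≤ 3.6
  x1, x2, x3, x4 ≥ 0.
The minimum-cost mix takes nothing from scrap grade B, ferrosilicon — only silicomanganese, return scrap. There the chromium and manganese constraints are tight.
Optimal quantities: silicomanganese = 1.154 kg, return scrap = 2.3 kg.
Total cost: 2.62·1.154 + 0.38·2.3 = 3.8975.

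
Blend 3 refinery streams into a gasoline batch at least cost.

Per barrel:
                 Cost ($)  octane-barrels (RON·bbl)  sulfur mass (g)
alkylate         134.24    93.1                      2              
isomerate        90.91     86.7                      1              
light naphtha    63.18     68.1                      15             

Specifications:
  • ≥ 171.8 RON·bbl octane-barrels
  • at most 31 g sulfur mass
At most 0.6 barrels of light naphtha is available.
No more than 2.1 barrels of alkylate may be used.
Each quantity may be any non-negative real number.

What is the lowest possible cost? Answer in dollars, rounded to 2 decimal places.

Set it up as a linear program. Let x1 = barrels of alkylate, x2 = barrels of isomerate, x3 = barrels of light naphtha.
Minimize 134.24x1 + 90.91x2 + 63.18x3 s.t.:
  93.1x1 + 86.7x2 + 68.1x3 ≥ 171.8   (octane-barrels)
  2x1 + 1x2 + 15x3 ≤ 31   (sulfur mass)
  x3 ≤ 0.6
  x1 ≤ 2.1
  x1, x2, x3 ≥ 0.
The cheapest feasible vertex uses only isomerate, light naphtha; alkylate is not used. Binding constraints: octane-barrels and the light naphtha cap.
Solving gives x2 = 1.5103, x3 = 0.6.
Hence cost = 90.91·1.5103 + 63.18·0.6 = $175.2094.

$175.21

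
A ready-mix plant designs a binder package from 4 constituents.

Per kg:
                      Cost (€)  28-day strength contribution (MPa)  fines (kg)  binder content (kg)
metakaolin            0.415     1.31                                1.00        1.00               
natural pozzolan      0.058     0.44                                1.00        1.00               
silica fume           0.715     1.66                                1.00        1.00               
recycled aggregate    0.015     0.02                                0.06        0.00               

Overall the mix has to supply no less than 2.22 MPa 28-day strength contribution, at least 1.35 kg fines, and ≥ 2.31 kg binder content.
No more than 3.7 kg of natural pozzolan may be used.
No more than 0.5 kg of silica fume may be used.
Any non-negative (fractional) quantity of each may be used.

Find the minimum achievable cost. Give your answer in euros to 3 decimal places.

€0.402

Set it up as a linear program. Let x1 = kg of metakaolin, x2 = kg of natural pozzolan, x3 = kg of silica fume, x4 = kg of recycled aggregate.
Minimise 0.415x1 + 0.058x2 + 0.715x3 + 0.015x4 subject to:
  1.31x1 + 0.44x2 + 1.66x3 + 0.02x4 ≥ 2.22   (28-day strength contribution)
  1x1 + 1x2 + 1x3 + 0.06x4 ≥ 1.35   (fines)
  1x1 + 1x2 + 1x3 ≥ 2.31   (binder content)
  x2 ≤ 3.7
  x3 ≤ 0.5
  x1, x2, x3, x4 ≥ 0.
At the optimum only metakaolin, natural pozzolan are positive (silica fume, recycled aggregate = 0). There the 28-day strength contribution and the natural pozzolan cap constraints are tight.
Solving gives x1 = 0.4519, x2 = 3.7.
Hence cost = 0.415·0.4519 + 0.058·3.7 = €0.40214.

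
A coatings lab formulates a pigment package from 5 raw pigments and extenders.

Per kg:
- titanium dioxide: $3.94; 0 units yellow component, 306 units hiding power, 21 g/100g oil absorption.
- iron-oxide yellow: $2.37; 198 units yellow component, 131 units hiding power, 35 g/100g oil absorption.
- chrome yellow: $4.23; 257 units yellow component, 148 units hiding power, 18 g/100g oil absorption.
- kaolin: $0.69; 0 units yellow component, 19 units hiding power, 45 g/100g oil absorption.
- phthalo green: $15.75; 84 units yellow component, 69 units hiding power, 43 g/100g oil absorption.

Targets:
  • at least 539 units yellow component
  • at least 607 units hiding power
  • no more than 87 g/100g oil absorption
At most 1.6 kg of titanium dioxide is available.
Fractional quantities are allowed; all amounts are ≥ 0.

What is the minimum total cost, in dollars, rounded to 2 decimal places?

$11.09

Let x1 = kg of titanium dioxide, x2 = kg of iron-oxide yellow, x3 = kg of chrome yellow, x4 = kg of kaolin, x5 = kg of phthalo green.
Minimise 3.94x1 + 2.37x2 + 4.23x3 + 0.69x4 + 15.75x5 with:
  198x2 + 257x3 + 84x5 ≥ 539   (yellow component)
  306x1 + 131x2 + 148x3 + 19x4 + 69x5 ≥ 607   (hiding power)
  21x1 + 35x2 + 18x3 + 45x4 + 43x5 ≤ 87   (oil absorption)
  x1 ≤ 1.6
  x1, x2, x3, x4, x5 ≥ 0.
The minimum-cost mix takes nothing from kaolin, phthalo green — only titanium dioxide, iron-oxide yellow, chrome yellow. There the yellow component, hiding power, oil absorption constraints are tight.
So titanium dioxide = 0.889 kg, iron-oxide yellow = 1.447 kg, chrome yellow = 0.9824 kg.
Objective = 3.94·0.889 + 2.37·1.447 + 4.23·0.9824 = 11.0876.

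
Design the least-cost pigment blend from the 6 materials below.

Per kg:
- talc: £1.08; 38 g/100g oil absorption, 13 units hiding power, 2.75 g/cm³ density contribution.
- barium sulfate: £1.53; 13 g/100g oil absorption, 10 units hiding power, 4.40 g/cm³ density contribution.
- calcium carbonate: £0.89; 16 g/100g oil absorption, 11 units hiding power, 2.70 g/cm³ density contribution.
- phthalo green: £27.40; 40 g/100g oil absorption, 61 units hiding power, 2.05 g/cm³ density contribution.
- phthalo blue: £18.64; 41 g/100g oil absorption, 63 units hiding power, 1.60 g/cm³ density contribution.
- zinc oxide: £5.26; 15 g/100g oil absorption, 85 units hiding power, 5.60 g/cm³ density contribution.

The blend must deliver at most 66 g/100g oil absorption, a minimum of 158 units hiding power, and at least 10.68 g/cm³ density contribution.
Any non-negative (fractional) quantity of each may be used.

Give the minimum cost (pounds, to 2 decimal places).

£9.81

Set it up as a linear program. Let x1 = kg of talc, x2 = kg of barium sulfate, x3 = kg of calcium carbonate, x4 = kg of phthalo green, x5 = kg of phthalo blue, x6 = kg of zinc oxide.
min 1.08x1 + 1.53x2 + 0.89x3 + 27.4x4 + 18.64x5 + 5.26x6 s.t.:
  38x1 + 13x2 + 16x3 + 40x4 + 41x5 + 15x6 ≤ 66   (oil absorption)
  13x1 + 10x2 + 11x3 + 61x4 + 63x5 + 85x6 ≥ 158   (hiding power)
  2.75x1 + 4.4x2 + 2.7x3 + 2.05x4 + 1.6x5 + 5.6x6 ≥ 10.68   (density contribution)
  x1, x2, x3, x4, x5, x6 ≥ 0.
At the optimum only calcium carbonate, zinc oxide are positive (talc, barium sulfate, phthalo green, phthalo blue = 0). The hiding power and density contribution requirements are met with equality.
That vertex is x3 = 0.137, x6 = 1.841.
Total cost: 0.89·0.137 + 5.26·1.841 = 9.8056.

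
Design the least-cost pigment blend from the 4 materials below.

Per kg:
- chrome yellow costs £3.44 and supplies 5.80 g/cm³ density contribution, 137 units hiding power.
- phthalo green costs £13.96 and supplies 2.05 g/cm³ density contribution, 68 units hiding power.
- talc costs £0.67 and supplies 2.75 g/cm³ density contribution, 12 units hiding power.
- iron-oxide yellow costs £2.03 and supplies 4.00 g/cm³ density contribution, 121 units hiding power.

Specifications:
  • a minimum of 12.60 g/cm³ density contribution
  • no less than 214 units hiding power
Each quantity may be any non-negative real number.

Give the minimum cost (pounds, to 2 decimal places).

£4.69

Set it up as a linear program. Let x1 = kg of chrome yellow, x2 = kg of phthalo green, x3 = kg of talc, x4 = kg of iron-oxide yellow.
Minimise 3.44x1 + 13.96x2 + 0.67x3 + 2.03x4 s.t.:
  5.8x1 + 2.05x2 + 2.75x3 + 4x4 ≥ 12.6   (density contribution)
  137x1 + 68x2 + 12x3 + 121x4 ≥ 214   (hiding power)
  x1, x2, x3, x4 ≥ 0.
The cheapest feasible vertex uses only talc, iron-oxide yellow; chrome yellow, phthalo green are not used. The density contribution and hiding power requirements are met with equality.
That vertex is x3 = 2.348, x4 = 1.536.
Cost = 0.67·2.348 + 2.03·1.536 = 4.6912.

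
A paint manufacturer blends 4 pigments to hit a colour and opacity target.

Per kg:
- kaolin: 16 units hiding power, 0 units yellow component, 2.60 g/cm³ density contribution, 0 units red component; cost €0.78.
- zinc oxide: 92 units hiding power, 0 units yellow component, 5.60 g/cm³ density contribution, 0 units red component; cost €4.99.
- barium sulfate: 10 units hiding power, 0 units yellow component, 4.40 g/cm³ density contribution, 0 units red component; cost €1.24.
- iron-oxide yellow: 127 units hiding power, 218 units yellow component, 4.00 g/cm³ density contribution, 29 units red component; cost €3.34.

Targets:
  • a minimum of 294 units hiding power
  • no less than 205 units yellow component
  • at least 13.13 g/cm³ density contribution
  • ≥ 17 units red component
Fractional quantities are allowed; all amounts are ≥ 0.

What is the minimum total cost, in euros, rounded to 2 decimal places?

Let x1 = kg of kaolin, x2 = kg of zinc oxide, x3 = kg of barium sulfate, x4 = kg of iron-oxide yellow.
Minimise 0.78x1 + 4.99x2 + 1.24x3 + 3.34x4 with:
  16x1 + 92x2 + 10x3 + 127x4 ≥ 294   (hiding power)
  218x4 ≥ 205   (yellow component)
  2.6x1 + 5.6x2 + 4.4x3 + 4x4 ≥ 13.13   (density contribution)
  29x4 ≥ 17   (red component)
  x1, x2, x3, x4 ≥ 0.
The cheapest feasible vertex uses only kaolin, iron-oxide yellow; zinc oxide, barium sulfate are not used. The hiding power and density contribution requirements are met with equality.
So kaolin = 1.8464 kg, iron-oxide yellow = 2.0823 kg.
Objective = 0.78·1.8464 + 3.34·2.0823 = 8.3951.

€8.40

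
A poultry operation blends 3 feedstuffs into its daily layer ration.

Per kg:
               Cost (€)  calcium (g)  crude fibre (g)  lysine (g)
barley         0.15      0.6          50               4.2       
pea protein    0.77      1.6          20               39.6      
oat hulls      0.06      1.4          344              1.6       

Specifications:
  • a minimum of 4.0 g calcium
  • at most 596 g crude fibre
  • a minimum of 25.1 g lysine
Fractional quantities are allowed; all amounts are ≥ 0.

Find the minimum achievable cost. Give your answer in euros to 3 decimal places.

€0.726

Let x1 = kg of barley, x2 = kg of pea protein, x3 = kg of oat hulls.
min 0.15x1 + 0.77x2 + 0.06x3 subject to:
  0.6x1 + 1.6x2 + 1.4x3 ≥ 4   (calcium)
  50x1 + 20x2 + 344x3 ≤ 596   (crude fibre)
  4.2x1 + 39.6x2 + 1.6x3 ≥ 25.1   (lysine)
  x1, x2, x3 ≥ 0.
All 3 inputs are positive at the optimum. The calcium, crude fibre, lysine requirements are met with equality.
So barley = 2.935 kg, pea protein = 0.2704 kg, oat hulls = 1.29 kg.
Objective = 0.15·2.935 + 0.77·0.2704 + 0.06·1.29 = 0.72586.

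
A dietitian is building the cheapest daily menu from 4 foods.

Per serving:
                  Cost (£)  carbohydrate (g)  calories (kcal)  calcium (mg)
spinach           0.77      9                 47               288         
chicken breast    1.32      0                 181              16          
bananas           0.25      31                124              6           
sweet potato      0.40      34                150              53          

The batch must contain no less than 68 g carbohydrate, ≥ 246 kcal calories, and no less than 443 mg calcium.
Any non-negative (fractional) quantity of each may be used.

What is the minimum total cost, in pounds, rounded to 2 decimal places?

Let x1 = servings of spinach, x2 = servings of chicken breast, x3 = servings of bananas, x4 = servings of sweet potato.
Minimize 0.77x1 + 1.32x2 + 0.25x3 + 0.4x4 with:
  9x1 + 31x3 + 34x4 ≥ 68   (carbohydrate)
  47x1 + 181x2 + 124x3 + 150x4 ≥ 246   (calories)
  288x1 + 16x2 + 6x3 + 53x4 ≥ 443   (calcium)
  x1, x2, x3, x4 ≥ 0.
The cheapest feasible vertex uses only spinach, bananas; chicken breast, sweet potato are not used. The carbohydrate and calcium requirements are met with equality.
So spinach = 1.502 servings, bananas = 1.758 servings.
Hence cost = 0.77·1.502 + 0.25·1.758 = £1.5960.

£1.60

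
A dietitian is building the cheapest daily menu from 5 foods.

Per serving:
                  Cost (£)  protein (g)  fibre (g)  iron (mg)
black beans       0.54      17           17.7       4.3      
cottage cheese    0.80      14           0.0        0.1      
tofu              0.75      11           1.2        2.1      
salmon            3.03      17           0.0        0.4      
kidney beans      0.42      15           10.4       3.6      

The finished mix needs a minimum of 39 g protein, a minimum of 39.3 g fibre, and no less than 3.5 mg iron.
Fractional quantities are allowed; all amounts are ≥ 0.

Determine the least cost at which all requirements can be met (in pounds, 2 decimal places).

Set it up as a linear program. Let x1 = servings of black beans, x2 = servings of cottage cheese, x3 = servings of tofu, x4 = servings of salmon, x5 = servings of kidney beans.
min 0.54x1 + 0.8x2 + 0.75x3 + 3.03x4 + 0.42x5 s.t.:
  17x1 + 14x2 + 11x3 + 17x4 + 15x5 ≥ 39   (protein)
  17.7x1 + 1.2x3 + 10.4x5 ≥ 39.3   (fibre)
  4.3x1 + 0.1x2 + 2.1x3 + 0.4x4 + 3.6x5 ≥ 3.5   (iron)
  x1, x2, x3, x4, x5 ≥ 0.
The cheapest feasible vertex uses only black beans, kidney beans; cottage cheese, tofu, salmon are not used. Binding constraints: protein and fibre.
Solving gives x1 = 2.073, x5 = 0.2503.
Objective = 0.54·2.073 + 0.42·0.2503 = 1.2245.

£1.22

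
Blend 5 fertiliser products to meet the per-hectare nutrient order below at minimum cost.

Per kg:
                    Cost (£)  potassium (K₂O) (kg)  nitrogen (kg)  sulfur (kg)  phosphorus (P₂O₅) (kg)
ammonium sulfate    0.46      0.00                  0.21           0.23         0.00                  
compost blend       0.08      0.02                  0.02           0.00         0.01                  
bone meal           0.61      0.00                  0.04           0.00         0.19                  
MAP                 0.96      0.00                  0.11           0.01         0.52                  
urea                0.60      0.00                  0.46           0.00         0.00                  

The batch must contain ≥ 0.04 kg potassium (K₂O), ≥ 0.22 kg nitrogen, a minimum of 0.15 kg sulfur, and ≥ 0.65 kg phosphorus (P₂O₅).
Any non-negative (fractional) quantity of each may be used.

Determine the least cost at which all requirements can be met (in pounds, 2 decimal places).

Set it up as a linear program. Let x1 = kg of ammonium sulfate, x2 = kg of compost blend, x3 = kg of bone meal, x4 = kg of MAP, x5 = kg of urea.
min 0.46x1 + 0.08x2 + 0.61x3 + 0.96x4 + 0.6x5 with:
  0.02x2 ≥ 0.04   (potassium (K₂O))
  0.21x1 + 0.02x2 + 0.04x3 + 0.11x4 + 0.46x5 ≥ 0.22   (nitrogen)
  0.23x1 + 0.01x4 ≥ 0.15   (sulfur)
  0.01x2 + 0.19x3 + 0.52x4 ≥ 0.65   (phosphorus (P₂O₅))
  x1, x2, x3, x4, x5 ≥ 0.
The minimum-cost mix takes nothing from bone meal, urea — only ammonium sulfate, compost blend, MAP. There the potassium (K₂O), sulfur, phosphorus (P₂O₅) constraints are tight.
So ammonium sulfate = 0.5995 kg, compost blend = 2 kg, MAP = 1.212 kg.
Hence cost = 0.46·0.5995 + 0.08·2 + 0.96·1.212 = £1.5993.

£1.60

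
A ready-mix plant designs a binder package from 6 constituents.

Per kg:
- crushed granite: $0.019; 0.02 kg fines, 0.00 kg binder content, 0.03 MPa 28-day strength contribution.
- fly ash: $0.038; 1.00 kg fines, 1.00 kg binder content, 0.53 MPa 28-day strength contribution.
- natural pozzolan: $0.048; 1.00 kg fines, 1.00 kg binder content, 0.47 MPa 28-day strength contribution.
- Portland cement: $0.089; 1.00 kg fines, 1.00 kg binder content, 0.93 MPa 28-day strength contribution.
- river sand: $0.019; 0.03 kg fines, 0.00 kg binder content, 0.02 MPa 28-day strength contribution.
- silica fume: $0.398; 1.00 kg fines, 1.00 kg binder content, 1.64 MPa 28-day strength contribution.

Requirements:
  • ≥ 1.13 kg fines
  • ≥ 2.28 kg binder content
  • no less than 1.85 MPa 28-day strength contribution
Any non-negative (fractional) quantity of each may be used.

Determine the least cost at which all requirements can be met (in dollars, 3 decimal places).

Let x1 = kg of crushed granite, x2 = kg of fly ash, x3 = kg of natural pozzolan, x4 = kg of Portland cement, x5 = kg of river sand, x6 = kg of silica fume.
Minimize 0.019x1 + 0.038x2 + 0.048x3 + 0.089x4 + 0.019x5 + 0.398x6 with:
  0.02x1 + 1x2 + 1x3 + 1x4 + 0.03x5 + 1x6 ≥ 1.13   (fines)
  1x2 + 1x3 + 1x4 + 1x6 ≥ 2.28   (binder content)
  0.03x1 + 0.53x2 + 0.47x3 + 0.93x4 + 0.02x5 + 1.64x6 ≥ 1.85   (28-day strength contribution)
  x1, x2, x3, x4, x5, x6 ≥ 0.
At the optimum only fly ash is positive (crushed granite, natural pozzolan, Portland cement, river sand, silica fume = 0). There the 28-day strength contribution constraint is tight.
That vertex is x2 = 3.491.
Hence cost = 0.038·3.491 = $0.13266.

$0.133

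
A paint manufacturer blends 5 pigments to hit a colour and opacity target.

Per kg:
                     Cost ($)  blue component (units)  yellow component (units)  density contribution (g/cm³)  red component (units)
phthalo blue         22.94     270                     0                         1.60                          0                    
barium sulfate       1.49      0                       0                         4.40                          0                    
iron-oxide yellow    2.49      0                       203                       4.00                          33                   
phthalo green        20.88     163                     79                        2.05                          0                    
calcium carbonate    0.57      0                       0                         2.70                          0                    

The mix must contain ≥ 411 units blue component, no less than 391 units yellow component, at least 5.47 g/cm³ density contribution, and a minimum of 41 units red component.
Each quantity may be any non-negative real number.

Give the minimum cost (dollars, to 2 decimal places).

$39.72

Set it up as a linear program. Let x1 = kg of phthalo blue, x2 = kg of barium sulfate, x3 = kg of iron-oxide yellow, x4 = kg of phthalo green, x5 = kg of calcium carbonate.
Minimise 22.94x1 + 1.49x2 + 2.49x3 + 20.88x4 + 0.57x5 s.t.:
  270x1 + 163x4 ≥ 411   (blue component)
  203x3 + 79x4 ≥ 391   (yellow component)
  1.6x1 + 4.4x2 + 4x3 + 2.05x4 + 2.7x5 ≥ 5.47   (density contribution)
  33x3 ≥ 41   (red component)
  x1, x2, x3, x4, x5 ≥ 0.
The optimal basis is {phthalo blue, iron-oxide yellow}; barium sulfate, phthalo green, calcium carbonate drop out. Binding constraints: blue component and yellow component.
So phthalo blue = 1.5222 kg, iron-oxide yellow = 1.9261 kg.
Hence cost = 22.94·1.5222 + 2.49·1.9261 = $39.7153.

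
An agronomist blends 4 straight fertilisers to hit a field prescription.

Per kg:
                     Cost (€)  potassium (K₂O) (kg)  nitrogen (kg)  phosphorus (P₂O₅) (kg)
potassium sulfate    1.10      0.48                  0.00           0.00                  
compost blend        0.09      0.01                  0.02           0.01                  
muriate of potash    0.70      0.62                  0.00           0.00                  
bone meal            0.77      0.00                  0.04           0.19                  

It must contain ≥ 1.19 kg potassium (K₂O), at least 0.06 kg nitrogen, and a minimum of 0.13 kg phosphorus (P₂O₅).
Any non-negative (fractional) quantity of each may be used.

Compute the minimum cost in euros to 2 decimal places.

€1.94

Treat it as an LP. Let x1 = kg of potassium sulfate, x2 = kg of compost blend, x3 = kg of muriate of potash, x4 = kg of bone meal.
Minimize 1.1x1 + 0.09x2 + 0.7x3 + 0.77x4 with:
  0.48x1 + 0.01x2 + 0.62x3 ≥ 1.19   (potassium (K₂O))
  0.02x2 + 0.04x4 ≥ 0.06   (nitrogen)
  0.01x2 + 0.19x4 ≥ 0.13   (phosphorus (P₂O₅))
  x1, x2, x3, x4 ≥ 0.
At the optimum only compost blend, muriate of potash, bone meal are positive (potassium sulfate = 0). There the potassium (K₂O), nitrogen, phosphorus (P₂O₅) constraints are tight.
Optimal quantities: compost blend = 1.824 kg, muriate of potash = 1.89 kg, bone meal = 0.5882 kg.
Hence cost = 0.09·1.824 + 0.7·1.89 + 0.77·0.5882 = €1.9401.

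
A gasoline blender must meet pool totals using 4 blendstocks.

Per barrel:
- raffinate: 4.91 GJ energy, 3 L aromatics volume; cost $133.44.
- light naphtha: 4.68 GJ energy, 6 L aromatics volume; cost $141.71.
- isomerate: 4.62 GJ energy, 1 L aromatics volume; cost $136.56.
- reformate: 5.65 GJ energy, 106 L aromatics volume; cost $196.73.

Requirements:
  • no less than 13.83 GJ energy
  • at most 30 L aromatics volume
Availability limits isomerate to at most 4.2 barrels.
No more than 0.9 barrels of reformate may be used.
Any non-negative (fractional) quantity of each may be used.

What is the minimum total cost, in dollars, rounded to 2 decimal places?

$375.86

Treat it as an LP. Let x1 = barrels of raffinate, x2 = barrels of light naphtha, x3 = barrels of isomerate, x4 = barrels of reformate.
Minimise 133.44x1 + 141.71x2 + 136.56x3 + 196.73x4 s.t.:
  4.91x1 + 4.68x2 + 4.62x3 + 5.65x4 ≥ 13.83   (energy)
  3x1 + 6x2 + 1x3 + 106x4 ≤ 30   (aromatics volume)
  x3 ≤ 4.2
  x4 ≤ 0.9
  x1, x2, x3, x4 ≥ 0.
The minimum-cost mix takes nothing from light naphtha, isomerate, reformate — only raffinate. Binding constraint: energy.
Optimal quantities: raffinate = 2.8167 barrels.
Cost = 133.44·2.8167 = 375.8604.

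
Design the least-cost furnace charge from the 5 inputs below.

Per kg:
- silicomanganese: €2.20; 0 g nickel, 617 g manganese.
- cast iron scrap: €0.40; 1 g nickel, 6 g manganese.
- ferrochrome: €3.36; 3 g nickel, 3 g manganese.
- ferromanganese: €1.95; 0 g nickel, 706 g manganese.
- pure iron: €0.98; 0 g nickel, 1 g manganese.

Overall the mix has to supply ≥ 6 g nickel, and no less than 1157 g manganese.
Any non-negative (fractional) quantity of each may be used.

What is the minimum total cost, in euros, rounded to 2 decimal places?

Let x1 = kg of silicomanganese, x2 = kg of cast iron scrap, x3 = kg of ferrochrome, x4 = kg of ferromanganese, x5 = kg of pure iron.
Minimize 2.2x1 + 0.4x2 + 3.36x3 + 1.95x4 + 0.98x5 s.t.:
  1x2 + 3x3 ≥ 6   (nickel)
  617x1 + 6x2 + 3x3 + 706x4 + 1x5 ≥ 1157   (manganese)
  x1, x2, x3, x4, x5 ≥ 0.
The minimum-cost mix takes nothing from silicomanganese, ferrochrome, pure iron — only cast iron scrap, ferromanganese. The nickel and manganese requirements are met with equality.
Solving gives x2 = 6, x4 = 1.588.
Cost = 0.4·6 + 1.95·1.588 = 5.4966.

€5.50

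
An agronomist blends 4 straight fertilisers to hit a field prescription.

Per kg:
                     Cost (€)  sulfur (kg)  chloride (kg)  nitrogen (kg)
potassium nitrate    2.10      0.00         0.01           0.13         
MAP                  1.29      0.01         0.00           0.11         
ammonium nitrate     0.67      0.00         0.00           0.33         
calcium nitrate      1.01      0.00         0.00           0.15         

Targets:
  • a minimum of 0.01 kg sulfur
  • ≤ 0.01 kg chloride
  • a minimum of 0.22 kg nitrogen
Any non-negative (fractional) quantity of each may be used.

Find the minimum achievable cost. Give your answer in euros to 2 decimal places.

Let x1 = kg of potassium nitrate, x2 = kg of MAP, x3 = kg of ammonium nitrate, x4 = kg of calcium nitrate.
min 2.1x1 + 1.29x2 + 0.67x3 + 1.01x4 with:
  0.01x2 ≥ 0.01   (sulfur)
  0.01x1 ≤ 0.01   (chloride)
  0.13x1 + 0.11x2 + 0.33x3 + 0.15x4 ≥ 0.22   (nitrogen)
  x1, x2, x3, x4 ≥ 0.
The cheapest feasible vertex uses only MAP, ammonium nitrate; potassium nitrate, calcium nitrate are not used. The sulfur and nitrogen requirements are met with equality.
Optimal quantities: MAP = 1 kg, ammonium nitrate = 0.3333 kg.
Hence cost = 1.29·1 + 0.67·0.3333 = €1.5133.

€1.51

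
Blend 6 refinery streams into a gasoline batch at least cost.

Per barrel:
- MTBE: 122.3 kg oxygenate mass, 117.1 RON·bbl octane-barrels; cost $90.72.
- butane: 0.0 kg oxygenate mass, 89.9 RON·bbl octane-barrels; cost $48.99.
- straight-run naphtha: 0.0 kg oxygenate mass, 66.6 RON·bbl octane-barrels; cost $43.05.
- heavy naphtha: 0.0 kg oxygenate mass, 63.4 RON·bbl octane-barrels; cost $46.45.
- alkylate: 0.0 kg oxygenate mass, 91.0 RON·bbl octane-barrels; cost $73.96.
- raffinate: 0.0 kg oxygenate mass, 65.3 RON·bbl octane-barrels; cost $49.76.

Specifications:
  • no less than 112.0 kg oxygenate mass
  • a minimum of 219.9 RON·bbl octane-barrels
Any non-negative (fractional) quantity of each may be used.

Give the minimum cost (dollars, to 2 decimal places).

Let x1 = barrels of MTBE, x2 = barrels of butane, x3 = barrels of straight-run naphtha, x4 = barrels of heavy naphtha, x5 = barrels of alkylate, x6 = barrels of raffinate.
Minimize 90.72x1 + 48.99x2 + 43.05x3 + 46.45x4 + 73.96x5 + 49.76x6 s.t.:
  122.3x1 ≥ 112   (oxygenate mass)
  117.1x1 + 89.9x2 + 66.6x3 + 63.4x4 + 91x5 + 65.3x6 ≥ 219.9   (octane-barrels)
  x1, x2, x3, x4, x5, x6 ≥ 0.
The minimum-cost mix takes nothing from straight-run naphtha, heavy naphtha, alkylate, raffinate — only MTBE, butane. There the oxygenate mass and octane-barrels constraints are tight.
That vertex is x1 = 0.9158, x2 = 1.253.
Objective = 90.72·0.9158 + 48.99·1.253 = 144.4658.

$144.47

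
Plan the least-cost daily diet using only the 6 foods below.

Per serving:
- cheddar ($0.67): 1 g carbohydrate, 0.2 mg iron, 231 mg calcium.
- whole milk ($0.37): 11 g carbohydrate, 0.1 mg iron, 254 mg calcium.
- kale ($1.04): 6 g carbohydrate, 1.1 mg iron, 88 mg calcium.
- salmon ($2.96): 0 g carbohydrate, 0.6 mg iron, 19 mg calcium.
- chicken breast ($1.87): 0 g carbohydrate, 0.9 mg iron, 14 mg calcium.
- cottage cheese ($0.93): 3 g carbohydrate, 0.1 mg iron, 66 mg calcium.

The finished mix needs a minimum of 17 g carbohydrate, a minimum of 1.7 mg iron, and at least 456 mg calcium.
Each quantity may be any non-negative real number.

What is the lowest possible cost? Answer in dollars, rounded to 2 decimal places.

Set it up as a linear program. Let x1 = servings of cheddar, x2 = servings of whole milk, x3 = servings of kale, x4 = servings of salmon, x5 = servings of chicken breast, x6 = servings of cottage cheese.
min 0.67x1 + 0.37x2 + 1.04x3 + 2.96x4 + 1.87x5 + 0.93x6 s.t.:
  1x1 + 11x2 + 6x3 + 3x6 ≥ 17   (carbohydrate)
  0.2x1 + 0.1x2 + 1.1x3 + 0.6x4 + 0.9x5 + 0.1x6 ≥ 1.7   (iron)
  231x1 + 254x2 + 88x3 + 19x4 + 14x5 + 66x6 ≥ 456   (calcium)
  x1, x2, x3, x4, x5, x6 ≥ 0.
The minimum-cost mix takes nothing from cheddar, salmon, chicken breast, cottage cheese — only whole milk, kale. The iron and calcium requirements are met with equality.
Optimal quantities: whole milk = 1.301 servings, kale = 1.427 servings.
Objective = 0.37·1.301 + 1.04·1.427 = 1.9655.

$1.97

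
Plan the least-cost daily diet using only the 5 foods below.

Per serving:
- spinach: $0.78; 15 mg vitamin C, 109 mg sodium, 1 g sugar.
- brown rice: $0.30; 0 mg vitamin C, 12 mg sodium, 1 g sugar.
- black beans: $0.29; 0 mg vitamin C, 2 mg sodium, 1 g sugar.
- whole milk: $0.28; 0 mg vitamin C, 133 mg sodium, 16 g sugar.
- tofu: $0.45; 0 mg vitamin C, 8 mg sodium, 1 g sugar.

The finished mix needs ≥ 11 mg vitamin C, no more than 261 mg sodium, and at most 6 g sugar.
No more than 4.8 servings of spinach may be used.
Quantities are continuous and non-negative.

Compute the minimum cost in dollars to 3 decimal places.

$0.572

Let x1 = servings of spinach, x2 = servings of brown rice, x3 = servings of black beans, x4 = servings of whole milk, x5 = servings of tofu.
Minimize 0.78x1 + 0.3x2 + 0.29x3 + 0.28x4 + 0.45x5 s.t.:
  15x1 ≥ 11   (vitamin C)
  109x1 + 12x2 + 2x3 + 133x4 + 8x5 ≤ 261   (sodium)
  1x1 + 1x2 + 1x3 + 16x4 + 1x5 ≤ 6   (sugar)
  x1 ≤ 4.8
  x1, x2, x3, x4, x5 ≥ 0.
The minimum-cost mix takes nothing from brown rice, black beans, whole milk, tofu — only spinach. There the vitamin C constraint is tight.
So spinach = 0.7333 servings.
Cost = 0.78·0.7333 = 0.57197.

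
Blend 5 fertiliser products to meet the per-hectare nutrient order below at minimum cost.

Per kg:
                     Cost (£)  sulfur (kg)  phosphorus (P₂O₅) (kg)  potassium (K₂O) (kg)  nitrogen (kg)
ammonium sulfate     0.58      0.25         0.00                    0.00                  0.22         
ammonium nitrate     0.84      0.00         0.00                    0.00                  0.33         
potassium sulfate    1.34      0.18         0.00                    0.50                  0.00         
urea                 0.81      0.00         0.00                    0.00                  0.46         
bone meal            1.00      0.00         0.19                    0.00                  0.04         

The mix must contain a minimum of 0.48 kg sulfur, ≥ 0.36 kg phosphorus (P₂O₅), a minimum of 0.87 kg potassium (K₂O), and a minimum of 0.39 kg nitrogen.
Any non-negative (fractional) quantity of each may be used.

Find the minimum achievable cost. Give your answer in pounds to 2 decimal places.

£4.91

Let x1 = kg of ammonium sulfate, x2 = kg of ammonium nitrate, x3 = kg of potassium sulfate, x4 = kg of urea, x5 = kg of bone meal.
Minimise 0.58x1 + 0.84x2 + 1.34x3 + 0.81x4 + 1x5 with:
  0.25x1 + 0.18x3 ≥ 0.48   (sulfur)
  0.19x5 ≥ 0.36   (phosphorus (P₂O₅))
  0.5x3 ≥ 0.87   (potassium (K₂O))
  0.22x1 + 0.33x2 + 0.46x4 + 0.04x5 ≥ 0.39   (nitrogen)
  x1, x2, x3, x4, x5 ≥ 0.
The minimum-cost mix takes nothing from ammonium nitrate — only ammonium sulfate, potassium sulfate, urea, bone meal. There the sulfur, phosphorus (P₂O₅), potassium (K₂O), nitrogen constraints are tight.
Optimal quantities: ammonium sulfate = 0.6672 kg, potassium sulfate = 1.74 kg, urea = 0.364 kg, bone meal = 1.895 kg.
Cost = 0.58·0.6672 + 1.34·1.74 + 0.81·0.364 + 1·1.895 = 4.9084.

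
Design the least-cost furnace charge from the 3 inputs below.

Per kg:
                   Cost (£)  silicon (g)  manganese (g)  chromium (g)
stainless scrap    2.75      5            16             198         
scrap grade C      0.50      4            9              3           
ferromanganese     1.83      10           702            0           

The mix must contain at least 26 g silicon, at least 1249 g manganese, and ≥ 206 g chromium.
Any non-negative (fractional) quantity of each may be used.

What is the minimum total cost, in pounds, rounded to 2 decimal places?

£6.45

Let x1 = kg of stainless scrap, x2 = kg of scrap grade C, x3 = kg of ferromanganese.
min 2.75x1 + 0.5x2 + 1.83x3 subject to:
  5x1 + 4x2 + 10x3 ≥ 26   (silicon)
  16x1 + 9x2 + 702x3 ≥ 1249   (manganese)
  198x1 + 3x2 ≥ 206   (chromium)
  x1, x2, x3 ≥ 0.
All 3 inputs are positive at the optimum. Binding constraints: silicon, manganese, chromium.
Solving gives x1 = 1.0275, x2 = 0.85356, x3 = 1.7448.
Total cost: 2.75·1.0275 + 0.5·0.85356 + 1.83·1.7448 = 6.4454.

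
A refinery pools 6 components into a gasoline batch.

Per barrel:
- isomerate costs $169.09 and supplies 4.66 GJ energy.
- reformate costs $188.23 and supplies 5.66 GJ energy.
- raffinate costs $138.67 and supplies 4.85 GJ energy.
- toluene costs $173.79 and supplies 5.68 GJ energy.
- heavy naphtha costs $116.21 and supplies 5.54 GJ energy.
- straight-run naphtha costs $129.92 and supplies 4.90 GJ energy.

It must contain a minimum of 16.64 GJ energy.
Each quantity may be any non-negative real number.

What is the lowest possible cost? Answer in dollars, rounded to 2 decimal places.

$349.05

Treat it as an LP. Let x1 = barrels of isomerate, x2 = barrels of reformate, x3 = barrels of raffinate, x4 = barrels of toluene, x5 = barrels of heavy naphtha, x6 = barrels of straight-run naphtha.
Minimise 169.09x1 + 188.23x2 + 138.67x3 + 173.79x4 + 116.21x5 + 129.92x6 subject to:
  4.66x1 + 5.66x2 + 4.85x3 + 5.68x4 + 5.54x5 + 4.9x6 ≥ 16.64   (energy)
  x1, x2, x3, x4, x5, x6 ≥ 0.
The cheapest feasible vertex uses only heavy naphtha; isomerate, reformate, raffinate, toluene, straight-run naphtha are not used. The energy requirement is met with equality.
That vertex is x5 = 3.0036.
Hence cost = 116.21·3.0036 = $349.0484.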